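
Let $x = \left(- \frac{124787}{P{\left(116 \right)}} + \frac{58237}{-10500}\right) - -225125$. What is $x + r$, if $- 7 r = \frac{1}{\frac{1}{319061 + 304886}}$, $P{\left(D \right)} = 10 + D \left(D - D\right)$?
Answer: $\frac{1296807413}{10500} \approx 1.2351 \cdot 10^{5}$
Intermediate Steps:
$P{\left(D \right)} = 10$ ($P{\left(D \right)} = 10 + D 0 = 10 + 0 = 10$)
$x = \frac{2232727913}{10500}$ ($x = \left(- \frac{124787}{10} + \frac{58237}{-10500}\right) - -225125 = \left(\left(-124787\right) \frac{1}{10} + 58237 \left(- \frac{1}{10500}\right)\right) + 225125 = \left(- \frac{124787}{10} - \frac{58237}{10500}\right) + 225125 = - \frac{131084587}{10500} + 225125 = \frac{2232727913}{10500} \approx 2.1264 \cdot 10^{5}$)
$r = - \frac{623947}{7}$ ($r = - \frac{1}{7 \frac{1}{319061 + 304886}} = - \frac{1}{7 \cdot \frac{1}{623947}} = - \frac{\frac{1}{\frac{1}{623947}}}{7} = \left(- \frac{1}{7}\right) 623947 = - \frac{623947}{7} \approx -89135.0$)
$x + r = \frac{2232727913}{10500} - \frac{623947}{7} = \frac{1296807413}{10500}$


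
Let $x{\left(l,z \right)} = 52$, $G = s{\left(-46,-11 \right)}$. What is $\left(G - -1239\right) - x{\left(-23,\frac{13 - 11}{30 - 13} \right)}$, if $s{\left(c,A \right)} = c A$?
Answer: $1693$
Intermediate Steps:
$s{\left(c,A \right)} = A c$
$G = 506$ ($G = \left(-11\right) \left(-46\right) = 506$)
$\left(G - -1239\right) - x{\left(-23,\frac{13 - 11}{30 - 13} \right)} = \left(506 - -1239\right) - 52 = \left(506 + 1239\right) - 52 = 1745 - 52 = 1693$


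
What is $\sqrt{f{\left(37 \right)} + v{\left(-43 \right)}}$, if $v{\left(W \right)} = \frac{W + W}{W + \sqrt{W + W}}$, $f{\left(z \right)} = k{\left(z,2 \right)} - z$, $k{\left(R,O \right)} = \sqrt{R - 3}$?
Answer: $\sqrt{\frac{-86 + \left(-43 + i \sqrt{86}\right) \left(-37 + \sqrt{34}\right)}{-43 + i \sqrt{86}}} \approx 0.0381 + 5.4092 i$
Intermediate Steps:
$k{\left(R,O \right)} = \sqrt{-3 + R}$
$f{\left(z \right)} = \sqrt{-3 + z} - z$
$v{\left(W \right)} = \frac{2 W}{W + \sqrt{2} \sqrt{W}}$ ($v{\left(W \right)} = \frac{2 W}{W + \sqrt{2 W}} = \frac{2 W}{W + \sqrt{2} \sqrt{W}}$)
$\sqrt{f{\left(37 \right)} + v{\left(-43 \right)}} = \sqrt{\left(\sqrt{-3 + 37} - 37\right) + 2 \left(-43\right) \frac{1}{-43 + \sqrt{2} \sqrt{-43}}} = \sqrt{\left(\sqrt{34} - 37\right) + 2 \left(-43\right) \frac{1}{-43 + \sqrt{2} i \sqrt{43}}} = \sqrt{\left(-37 + \sqrt{34}\right) + 2 \left(-43\right) \frac{1}{-43 + i \sqrt{86}}} = \sqrt{\left(-37 + \sqrt{34}\right) - \frac{86}{-43 + i \sqrt{86}}} = \sqrt{-37 + \sqrt{34} - \frac{86}{-43 + i \sqrt{86}}}$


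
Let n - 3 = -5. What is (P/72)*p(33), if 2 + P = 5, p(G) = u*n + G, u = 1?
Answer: 31/24 ≈ 1.2917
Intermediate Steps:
n = -2 (n = 3 - 5 = -2)
p(G) = -2 + G (p(G) = 1*(-2) + G = -2 + G)
P = 3 (P = -2 + 5 = 3)
(P/72)*p(33) = (3/72)*(-2 + 33) = (3*(1/72))*31 = (1/24)*31 = 31/24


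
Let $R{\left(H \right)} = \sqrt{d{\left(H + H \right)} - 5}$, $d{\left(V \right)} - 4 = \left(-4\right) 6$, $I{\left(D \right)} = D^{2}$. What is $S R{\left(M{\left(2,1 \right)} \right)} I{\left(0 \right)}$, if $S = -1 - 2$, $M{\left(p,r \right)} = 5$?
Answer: $0$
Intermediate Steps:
$d{\left(V \right)} = -20$ ($d{\left(V \right)} = 4 - 24 = -20$)
$S = -3$
$R{\left(H \right)} = 5 i$ ($R{\left(H \right)} = \sqrt{-20 - 5} = \sqrt{-25} = 5 i$)
$S R{\left(M{\left(2,1 \right)} \right)} I{\left(0 \right)} = - 3 \cdot 5 i 0^{2} = - 15 i 0 = 0$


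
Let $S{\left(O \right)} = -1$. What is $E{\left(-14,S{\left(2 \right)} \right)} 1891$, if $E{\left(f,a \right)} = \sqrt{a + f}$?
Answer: $1891 i \sqrt{15} \approx 7323.8 i$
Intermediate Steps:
$E{\left(-14,S{\left(2 \right)} \right)} 1891 = \sqrt{-1 - 14} \cdot 1891 = \sqrt{-15} \cdot 1891 = i \sqrt{15} \cdot 1891 = 1891 i \sqrt{15}$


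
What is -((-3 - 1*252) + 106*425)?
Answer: -44795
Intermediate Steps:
-((-3 - 1*252) + 106*425) = -((-3 - 252) + 45050) = -(-255 + 45050) = -1*44795 = -44795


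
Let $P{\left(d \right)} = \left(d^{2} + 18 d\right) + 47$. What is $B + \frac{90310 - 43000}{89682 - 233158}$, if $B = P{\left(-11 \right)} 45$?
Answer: $- \frac{96869955}{71738} \approx -1350.3$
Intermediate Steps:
$P{\left(d \right)} = 47 + d^{2} + 18 d$
$B = -1350$ ($B = \left(47 + \left(-11\right)^{2} + 18 \left(-11\right)\right) 45 = \left(47 + 121 - 198\right) 45 = \left(-30\right) 45 = -1350$)
$B + \frac{90310 - 43000}{89682 - 233158} = -1350 + \frac{90310 - 43000}{89682 - 233158} = -1350 + \frac{47310}{-143476} = -1350 + 47310 \left(- \frac{1}{143476}\right) = -1350 - \frac{23655}{71738} = - \frac{96869955}{71738}$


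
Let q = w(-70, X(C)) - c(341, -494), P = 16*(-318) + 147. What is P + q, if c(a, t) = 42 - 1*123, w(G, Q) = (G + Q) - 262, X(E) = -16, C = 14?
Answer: -5208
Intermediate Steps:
P = -4941 (P = -5088 + 147 = -4941)
w(G, Q) = -262 + G + Q
c(a, t) = -81 (c(a, t) = 42 - 123 = -81)
q = -267 (q = (-262 - 70 - 16) - 1*(-81) = -348 + 81 = -267)
P + q = -4941 - 267 = -5208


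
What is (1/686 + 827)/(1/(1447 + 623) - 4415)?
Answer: -587179305/3134693807 ≈ -0.18732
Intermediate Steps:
(1/686 + 827)/(1/(1447 + 623) - 4415) = (1/686 + 827)/(1/2070 - 4415) = 567323/(686*(1/2070 - 4415)) = 567323/(686*(-9139049/2070)) = (567323/686)*(-2070/9139049) = -587179305/3134693807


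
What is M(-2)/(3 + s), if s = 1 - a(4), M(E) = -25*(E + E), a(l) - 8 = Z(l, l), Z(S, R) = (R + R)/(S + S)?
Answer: -20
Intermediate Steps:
Z(S, R) = R/S (Z(S, R) = (2*R)/((2*S)) = (2*R)*(1/(2*S)) = R/S)
a(l) = 9 (a(l) = 8 + l/l = 8 + 1 = 9)
M(E) = -50*E
s = -8 (s = 1 - 1*9 = 1 - 9 = -8)
M(-2)/(3 + s) = (-50*(-2))/(3 - 8) = 100/(-5) = -⅕*100 = -20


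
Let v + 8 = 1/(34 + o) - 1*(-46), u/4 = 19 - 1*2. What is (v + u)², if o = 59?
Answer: 97199881/8649 ≈ 11238.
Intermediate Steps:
u = 68 (u = 4*(19 - 1*2) = 4*(19 - 2) = 4*17 = 68)
v = 3535/93 (v = -8 + (1/(34 + 59) - 1*(-46)) = -8 + (1/93 + 46) = -8 + 4279/93 = 3535/93 ≈ 38.011)
(v + u)² = (3535/93 + 68)² = (9859/93)² = 97199881/8649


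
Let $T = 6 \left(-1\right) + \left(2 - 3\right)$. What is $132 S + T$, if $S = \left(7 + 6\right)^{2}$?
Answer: $22301$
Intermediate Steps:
$S = 169$ ($S = 13^{2} = 169$)
$T = -7$ ($T = -6 + \left(2 - 3\right) = -6 - 1 = -7$)
$132 S + T = 132 \cdot 169 - 7 = 22308 - 7 = 22301$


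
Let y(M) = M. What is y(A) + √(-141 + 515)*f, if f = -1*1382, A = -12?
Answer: -12 - 1382*√374 ≈ -26739.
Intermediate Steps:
f = -1382
y(A) + √(-141 + 515)*f = -12 + √(-141 + 515)*(-1382) = -12 + √374*(-1382) = -12 - 1382*√374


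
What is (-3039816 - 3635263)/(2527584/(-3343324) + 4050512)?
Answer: -5579237955649/3385542863576 ≈ -1.6480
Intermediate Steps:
(-3039816 - 3635263)/(2527584/(-3343324) + 4050512) = -6675079/(2527584*(-1/3343324) + 4050512) = -6675079/(-631896/835831 + 4050512) = -6675079/3385542863576/835831 = -6675079*835831/3385542863576 = -5579237955649/3385542863576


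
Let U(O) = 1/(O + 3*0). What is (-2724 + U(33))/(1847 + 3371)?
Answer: -89891/172194 ≈ -0.52203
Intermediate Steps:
U(O) = 1/O (U(O) = 1/(O + 0) = 1/O)
(-2724 + U(33))/(1847 + 3371) = (-2724 + 1/33)/(1847 + 3371) = (-2724 + 1/33)/5218 = -89891/33*1/5218 = -89891/172194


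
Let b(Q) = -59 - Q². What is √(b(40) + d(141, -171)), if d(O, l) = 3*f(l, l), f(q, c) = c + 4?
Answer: 12*I*√15 ≈ 46.476*I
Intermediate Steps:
f(q, c) = 4 + c
d(O, l) = 12 + 3*l (d(O, l) = 3*(4 + l) = 12 + 3*l)
√(b(40) + d(141, -171)) = √((-59 - 1*40²) + (12 + 3*(-171))) = √((-59 - 1*1600) + (12 - 513)) = √((-59 - 1600) - 501) = √(-1659 - 501) = √(-2160) = 12*I*√15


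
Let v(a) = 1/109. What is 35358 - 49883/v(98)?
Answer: -5401889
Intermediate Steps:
v(a) = 1/109
35358 - 49883/v(98) = 35358 - 49883/1/109 = 35358 - 49883*109 = 35358 - 5437247 = -5401889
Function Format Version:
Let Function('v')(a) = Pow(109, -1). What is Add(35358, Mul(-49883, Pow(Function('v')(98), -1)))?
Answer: -5401889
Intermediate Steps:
Function('v')(a) = Rational(1, 109)
Add(35358, Mul(-49883, Pow(Function('v')(98), -1))) = Add(35358, Mul(-49883, Pow(Rational(1, 109), -1))) = Add(35358, Mul(-49883, 109)) = Add(35358, -5437247) = -5401889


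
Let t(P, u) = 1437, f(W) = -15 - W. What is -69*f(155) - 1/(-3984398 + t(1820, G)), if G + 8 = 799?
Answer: 46720132531/3982961 ≈ 11730.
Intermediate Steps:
G = 791 (G = -8 + 799 = 791)
-69*f(155) - 1/(-3984398 + t(1820, G)) = -69*(-15 - 1*155) - 1/(-3984398 + 1437) = -69*(-15 - 155) - 1/(-3982961) = -69*(-170) - 1*(-1/3982961) = 11730 + 1/3982961 = 46720132531/3982961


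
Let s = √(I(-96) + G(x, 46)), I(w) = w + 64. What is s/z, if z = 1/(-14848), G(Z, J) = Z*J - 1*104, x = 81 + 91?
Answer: -534528*√6 ≈ -1.3093e+6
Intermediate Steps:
x = 172
I(w) = 64 + w
G(Z, J) = -104 + J*Z (G(Z, J) = J*Z - 104 = -104 + J*Z)
z = -1/14848 ≈ -6.7349e-5
s = 36*√6 (s = √((64 - 96) + (-104 + 46*172)) = √(-32 + (-104 + 7912)) = √(-32 + 7808) = √7776 = 36*√6 ≈ 88.182)
s/z = (36*√6)/(-1/14848) = (36*√6)*(-14848) = -534528*√6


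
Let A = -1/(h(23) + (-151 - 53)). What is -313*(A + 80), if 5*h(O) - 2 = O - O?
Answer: -25492285/1018 ≈ -25042.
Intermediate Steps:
h(O) = ⅖ (h(O) = ⅖ + (O - O)/5 = ⅖ + (⅕)*0 = ⅖ + 0 = ⅖)
A = 5/1018 (A = -1/(⅖ + (-151 - 53)) = -1/(⅖ - 204) = -1/(-1018/5) = -1*(-5/1018) = 5/1018 ≈ 0.0049116)
-313*(A + 80) = -313*(5/1018 + 80) = -313*81445/1018 = -25492285/1018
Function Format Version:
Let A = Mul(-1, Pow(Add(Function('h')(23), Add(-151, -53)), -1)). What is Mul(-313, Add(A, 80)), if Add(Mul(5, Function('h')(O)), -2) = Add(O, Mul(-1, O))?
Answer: Rational(-25492285, 1018) ≈ -25042.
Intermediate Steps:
Function('h')(O) = Rational(2, 5) (Function('h')(O) = Add(Rational(2, 5), Mul(Rational(1, 5), Add(O, Mul(-1, O)))) = Add(Rational(2, 5), Mul(Rational(1, 5), 0)) = Add(Rational(2, 5), 0) = Rational(2, 5))
A = Rational(5, 1018) (A = Mul(-1, Pow(Add(Rational(2, 5), Add(-151, -53)), -1)) = Mul(-1, Pow(Add(Rational(2, 5), -204), -1)) = Mul(-1, Pow(Rational(-1018, 5), -1)) = Mul(-1, Rational(-5, 1018)) = Rational(5, 1018) ≈ 0.0049116)
Mul(-313, Add(A, 80)) = Mul(-313, Add(Rational(5, 1018), 80)) = Mul(-313, Rational(81445, 1018)) = Rational(-25492285, 1018)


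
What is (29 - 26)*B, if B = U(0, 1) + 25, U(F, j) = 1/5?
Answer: 378/5 ≈ 75.600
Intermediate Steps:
U(F, j) = 1/5
B = 126/5 (B = 1/5 + 25 = 126/5 ≈ 25.200)
(29 - 26)*B = (29 - 26)*(126/5) = 3*(126/5) = 378/5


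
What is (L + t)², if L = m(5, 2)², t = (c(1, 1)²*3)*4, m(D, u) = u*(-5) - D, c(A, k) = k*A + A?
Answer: 74529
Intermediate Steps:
c(A, k) = A + A*k (c(A, k) = A*k + A = A + A*k)
m(D, u) = -D - 5*u (m(D, u) = -5*u - D = -D - 5*u)
t = 48 (t = ((1*(1 + 1))²*3)*4 = ((1*2)²*3)*4 = (2²*3)*4 = (4*3)*4 = 12*4 = 48)
L = 225 (L = (-1*5 - 5*2)² = (-5 - 10)² = (-15)² = 225)
(L + t)² = (225 + 48)² = 273² = 74529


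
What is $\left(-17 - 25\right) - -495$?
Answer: $453$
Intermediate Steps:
$\left(-17 - 25\right) - -495 = \left(-17 - 25\right) + 495 = -42 + 495 = 453$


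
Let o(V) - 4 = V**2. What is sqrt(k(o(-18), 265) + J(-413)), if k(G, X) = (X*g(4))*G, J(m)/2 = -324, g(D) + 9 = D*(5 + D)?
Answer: 12*sqrt(16293) ≈ 1531.7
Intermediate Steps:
g(D) = -9 + D*(5 + D)
J(m) = -648 (J(m) = 2*(-324) = -648)
o(V) = 4 + V**2
k(G, X) = 27*G*X (k(G, X) = (X*(-9 + 4**2 + 5*4))*G = (X*(-9 + 16 + 20))*G = (X*27)*G = (27*X)*G = 27*G*X)
sqrt(k(o(-18), 265) + J(-413)) = sqrt(27*(4 + (-18)**2)*265 - 648) = sqrt(27*(4 + 324)*265 - 648) = sqrt(27*328*265 - 648) = sqrt(2346840 - 648) = sqrt(2346192) = 12*sqrt(16293)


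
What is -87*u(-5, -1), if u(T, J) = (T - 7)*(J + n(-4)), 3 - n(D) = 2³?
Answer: -6264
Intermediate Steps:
n(D) = -5 (n(D) = 3 - 1*2³ = 3 - 1*8 = 3 - 8 = -5)
u(T, J) = (-7 + T)*(-5 + J) (u(T, J) = (T - 7)*(J - 5) = (-7 + T)*(-5 + J))
-87*u(-5, -1) = -87*(35 - 7*(-1) - 5*(-5) - 1*(-5)) = -87*(35 + 7 + 25 + 5) = -87*72 = -6264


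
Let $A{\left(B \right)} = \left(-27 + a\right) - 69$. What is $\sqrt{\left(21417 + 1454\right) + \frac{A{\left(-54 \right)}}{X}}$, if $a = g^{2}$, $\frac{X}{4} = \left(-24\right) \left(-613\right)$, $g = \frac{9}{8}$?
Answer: $\frac{\sqrt{35201893146958}}{39232} \approx 151.23$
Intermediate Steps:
$g = \frac{9}{8}$ ($g = 9 \cdot \frac{1}{8} = \frac{9}{8} \approx 1.125$)
$X = 58848$ ($X = 4 \left(\left(-24\right) \left(-613\right)\right) = 4 \cdot 14712 = 58848$)
$a = \frac{81}{64}$ ($a = \left(\frac{9}{8}\right)^{2} = \frac{81}{64} \approx 1.2656$)
$A{\left(B \right)} = - \frac{6063}{64}$ ($A{\left(B \right)} = \left(-27 + \frac{81}{64}\right) - 69 = - \frac{1647}{64} - 69 = - \frac{6063}{64}$)
$\sqrt{\left(21417 + 1454\right) + \frac{A{\left(-54 \right)}}{X}} = \sqrt{\left(21417 + 1454\right) - \frac{6063}{64 \cdot 58848}} = \sqrt{22871 - \frac{2021}{1255424}} = \sqrt{\frac{28712800283}{1255424}} = \frac{\sqrt{35201893146958}}{39232}$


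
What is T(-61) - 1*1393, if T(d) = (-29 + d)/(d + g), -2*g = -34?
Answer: -30601/22 ≈ -1391.0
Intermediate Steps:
g = 17 (g = -½*(-34) = 17)
T(d) = (-29 + d)/(17 + d) (T(d) = (-29 + d)/(d + 17) = (-29 + d)/(17 + d))
T(-61) - 1*1393 = (-29 - 61)/(17 - 61) - 1*1393 = -90/(-44) - 1393 = -1/44*(-90) - 1393 = 45/22 - 1393 = -30601/22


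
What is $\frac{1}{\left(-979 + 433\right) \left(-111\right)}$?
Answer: $\frac{1}{60606} \approx 1.65 \cdot 10^{-5}$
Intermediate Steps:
$\frac{1}{\left(-979 + 433\right) \left(-111\right)} = \frac{1}{-546} \left(- \frac{1}{111}\right) = \left(- \frac{1}{546}\right) \left(- \frac{1}{111}\right) = \frac{1}{60606}$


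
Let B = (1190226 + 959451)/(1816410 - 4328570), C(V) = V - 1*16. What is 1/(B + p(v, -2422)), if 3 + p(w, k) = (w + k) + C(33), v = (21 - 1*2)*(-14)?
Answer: -2512160/6719665517 ≈ -0.00037385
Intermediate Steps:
C(V) = -16 + V (C(V) = V - 16 = -16 + V)
B = -2149677/2512160 (B = 2149677/(-2512160) = 2149677*(-1/2512160) = -2149677/2512160 ≈ -0.85571)
v = -266 (v = (21 - 2)*(-14) = 19*(-14) = -266)
p(w, k) = 14 + k + w (p(w, k) = -3 + ((w + k) + (-16 + 33)) = -3 + ((k + w) + 17) = -3 + (17 + k + w) = 14 + k + w)
1/(B + p(v, -2422)) = 1/(-2149677/2512160 + (14 - 2422 - 266)) = 1/(-2149677/2512160 - 2674) = 1/(-6719665517/2512160) = -2512160/6719665517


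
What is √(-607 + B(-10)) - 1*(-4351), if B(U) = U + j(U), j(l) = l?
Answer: 4351 + I*√627 ≈ 4351.0 + 25.04*I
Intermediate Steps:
B(U) = 2*U (B(U) = U + U = 2*U)
√(-607 + B(-10)) - 1*(-4351) = √(-607 + 2*(-10)) - 1*(-4351) = √(-607 - 20) + 4351 = √(-627) + 4351 = I*√627 + 4351 = 4351 + I*√627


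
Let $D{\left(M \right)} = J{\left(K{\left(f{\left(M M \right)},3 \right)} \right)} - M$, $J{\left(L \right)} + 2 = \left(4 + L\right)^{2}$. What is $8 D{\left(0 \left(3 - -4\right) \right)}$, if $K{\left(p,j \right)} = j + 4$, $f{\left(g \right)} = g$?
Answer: $952$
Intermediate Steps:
$K{\left(p,j \right)} = 4 + j$
$J{\left(L \right)} = -2 + \left(4 + L\right)^{2}$
$D{\left(M \right)} = 119 - M$ ($D{\left(M \right)} = \left(-2 + \left(4 + \left(4 + 3\right)\right)^{2}\right) - M = \left(-2 + \left(4 + 7\right)^{2}\right) - M = \left(-2 + 11^{2}\right) - M = \left(-2 + 121\right) - M = 119 - M$)
$8 D{\left(0 \left(3 - -4\right) \right)} = 8 \left(119 - 0 \left(3 - -4\right)\right) = 8 \left(119 - 0 \left(3 + 4\right)\right) = 8 \left(119 - 0 \cdot 7\right) = 8 \left(119 - 0\right) = 8 \left(119 + 0\right) = 8 \cdot 119 = 952$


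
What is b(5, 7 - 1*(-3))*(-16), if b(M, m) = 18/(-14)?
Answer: 144/7 ≈ 20.571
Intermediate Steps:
b(M, m) = -9/7 (b(M, m) = 18*(-1/14) = -9/7)
b(5, 7 - 1*(-3))*(-16) = -9/7*(-16) = 144/7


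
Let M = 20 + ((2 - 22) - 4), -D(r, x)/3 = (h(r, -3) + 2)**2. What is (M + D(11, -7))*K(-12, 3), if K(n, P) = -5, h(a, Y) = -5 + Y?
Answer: 560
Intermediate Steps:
D(r, x) = -108 (D(r, x) = -3*((-5 - 3) + 2)**2 = -3*(-8 + 2)**2 = -3*(-6)**2 = -3*36 = -108)
M = -4 (M = 20 + (-20 - 4) = 20 - 24 = -4)
(M + D(11, -7))*K(-12, 3) = (-4 - 108)*(-5) = -112*(-5) = 560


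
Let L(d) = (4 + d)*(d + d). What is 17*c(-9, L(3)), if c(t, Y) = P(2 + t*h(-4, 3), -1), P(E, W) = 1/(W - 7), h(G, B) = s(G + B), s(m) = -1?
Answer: -17/8 ≈ -2.1250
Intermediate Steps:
h(G, B) = -1
P(E, W) = 1/(-7 + W)
L(d) = 2*d*(4 + d) (L(d) = (4 + d)*(2*d) = 2*d*(4 + d))
c(t, Y) = -⅛ (c(t, Y) = 1/(-7 - 1) = 1/(-8) = -⅛)
17*c(-9, L(3)) = 17*(-⅛) = -17/8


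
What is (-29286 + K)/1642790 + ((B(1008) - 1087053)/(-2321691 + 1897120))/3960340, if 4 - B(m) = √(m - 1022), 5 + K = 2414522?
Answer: 80212755018617861/55245237523481012 + I*√14/1681445514140 ≈ 1.4519 + 2.2253e-12*I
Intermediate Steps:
K = 2414517 (K = -5 + 2414522 = 2414517)
B(m) = 4 - √(-1022 + m) (B(m) = 4 - √(m - 1022) = 4 - √(-1022 + m))
(-29286 + K)/1642790 + ((B(1008) - 1087053)/(-2321691 + 1897120))/3960340 = (-29286 + 2414517)/1642790 + (((4 - √(-1022 + 1008)) - 1087053)/(-2321691 + 1897120))/3960340 = 2385231*(1/1642790) + (((4 - √(-14)) - 1087053)/(-424571))*(1/3960340) = 2385231/1642790 + (((4 - I*√14) - 1087053)*(-1/424571))*(1/3960340) = 2385231/1642790 + ((-1087049 - I*√14)*(-1/424571))*(1/3960340) = 2385231/1642790 + (1087049/424571 + I*√14/424571)*(1/3960340) = 2385231/1642790 + (1087049/1681445514140 + I*√14/1681445514140) = 80212755018617861/55245237523481012 + I*√14/1681445514140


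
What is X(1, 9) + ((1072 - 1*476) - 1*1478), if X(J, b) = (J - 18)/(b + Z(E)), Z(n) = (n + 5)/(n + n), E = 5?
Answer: -8837/10 ≈ -883.70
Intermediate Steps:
Z(n) = (5 + n)/(2*n) (Z(n) = (5 + n)/((2*n)) = (5 + n)*(1/(2*n)) = (5 + n)/(2*n))
X(J, b) = (-18 + J)/(1 + b) (X(J, b) = (J - 18)/(b + (½)*(5 + 5)/5) = (-18 + J)/(b + (½)*(⅕)*10) = (-18 + J)/(b + 1) = (-18 + J)/(1 + b))
X(1, 9) + ((1072 - 1*476) - 1*1478) = (-18 + 1)/(1 + 9) + ((1072 - 1*476) - 1*1478) = -17/10 + ((1072 - 476) - 1478) = (⅒)*(-17) + (596 - 1478) = -17/10 - 882 = -8837/10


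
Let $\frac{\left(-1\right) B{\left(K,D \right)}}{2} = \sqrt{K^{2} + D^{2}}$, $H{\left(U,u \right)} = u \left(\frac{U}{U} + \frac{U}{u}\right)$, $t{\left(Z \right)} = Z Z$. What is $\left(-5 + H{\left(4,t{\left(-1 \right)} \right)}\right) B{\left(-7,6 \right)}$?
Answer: $0$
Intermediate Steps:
$t{\left(Z \right)} = Z^{2}$
$H{\left(U,u \right)} = u \left(1 + \frac{U}{u}\right)$
$B{\left(K,D \right)} = - 2 \sqrt{D^{2} + K^{2}}$ ($B{\left(K,D \right)} = - 2 \sqrt{K^{2} + D^{2}} = - 2 \sqrt{D^{2} + K^{2}}$)
$\left(-5 + H{\left(4,t{\left(-1 \right)} \right)}\right) B{\left(-7,6 \right)} = \left(-5 + \left(4 + \left(-1\right)^{2}\right)\right) \left(- 2 \sqrt{6^{2} + \left(-7\right)^{2}}\right) = \left(-5 + \left(4 + 1\right)\right) \left(- 2 \sqrt{36 + 49}\right) = \left(-5 + 5\right) \left(- 2 \sqrt{85}\right) = 0 \left(- 2 \sqrt{85}\right) = 0$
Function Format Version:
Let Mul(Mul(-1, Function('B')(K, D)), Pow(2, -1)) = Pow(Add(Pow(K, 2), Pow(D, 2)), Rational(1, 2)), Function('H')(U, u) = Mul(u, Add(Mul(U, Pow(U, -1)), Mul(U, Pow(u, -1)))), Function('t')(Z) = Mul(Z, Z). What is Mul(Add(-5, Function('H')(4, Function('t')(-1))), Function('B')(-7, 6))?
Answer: 0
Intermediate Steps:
Function('t')(Z) = Pow(Z, 2)
Function('H')(U, u) = Mul(u, Add(1, Mul(U, Pow(u, -1))))
Function('B')(K, D) = Mul(-2, Pow(Add(Pow(D, 2), Pow(K, 2)), Rational(1, 2))) (Function('B')(K, D) = Mul(-2, Pow(Add(Pow(K, 2), Pow(D, 2)), Rational(1, 2))) = Mul(-2, Pow(Add(Pow(D, 2), Pow(K, 2)), Rational(1, 2))))
Mul(Add(-5, Function('H')(4, Function('t')(-1))), Function('B')(-7, 6)) = Mul(Add(-5, Add(4, Pow(-1, 2))), Mul(-2, Pow(Add(Pow(6, 2), Pow(-7, 2)), Rational(1, 2)))) = Mul(Add(-5, Add(4, 1)), Mul(-2, Pow(Add(36, 49), Rational(1, 2)))) = Mul(Add(-5, 5), Mul(-2, Pow(85, Rational(1, 2)))) = Mul(0, Mul(-2, Pow(85, Rational(1, 2)))) = 0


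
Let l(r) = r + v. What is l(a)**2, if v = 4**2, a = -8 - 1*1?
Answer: 49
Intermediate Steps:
a = -9 (a = -8 - 1 = -9)
v = 16
l(r) = 16 + r (l(r) = r + 16 = 16 + r)
l(a)**2 = (16 - 9)**2 = 7**2 = 49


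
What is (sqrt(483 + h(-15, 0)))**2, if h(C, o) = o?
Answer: 483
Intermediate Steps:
(sqrt(483 + h(-15, 0)))**2 = (sqrt(483 + 0))**2 = (sqrt(483))**2 = 483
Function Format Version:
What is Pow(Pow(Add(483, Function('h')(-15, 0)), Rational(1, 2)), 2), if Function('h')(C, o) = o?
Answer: 483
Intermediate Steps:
Pow(Pow(Add(483, Function('h')(-15, 0)), Rational(1, 2)), 2) = Pow(Pow(Add(483, 0), Rational(1, 2)), 2) = Pow(Pow(483, Rational(1, 2)), 2) = 483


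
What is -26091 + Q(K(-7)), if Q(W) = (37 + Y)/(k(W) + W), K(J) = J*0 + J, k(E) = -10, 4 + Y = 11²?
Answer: -443701/17 ≈ -26100.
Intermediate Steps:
Y = 117 (Y = -4 + 11² = -4 + 121 = 117)
K(J) = J (K(J) = 0 + J = J)
Q(W) = 154/(-10 + W) (Q(W) = (37 + 117)/(-10 + W) = 154/(-10 + W))
-26091 + Q(K(-7)) = -26091 + 154/(-10 - 7) = -26091 + 154/(-17) = -26091 + 154*(-1/17) = -26091 - 154/17 = -443701/17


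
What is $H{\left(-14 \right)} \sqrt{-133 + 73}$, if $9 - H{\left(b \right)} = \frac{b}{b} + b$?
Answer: $44 i \sqrt{15} \approx 170.41 i$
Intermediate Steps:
$H{\left(b \right)} = 8 - b$ ($H{\left(b \right)} = 9 - \left(\frac{b}{b} + b\right) = 9 - \left(1 + b\right) = 8 - b$)
$H{\left(-14 \right)} \sqrt{-133 + 73} = \left(8 - -14\right) \sqrt{-133 + 73} = \left(8 + 14\right) \sqrt{-60} = 22 \cdot 2 i \sqrt{15} = 44 i \sqrt{15}$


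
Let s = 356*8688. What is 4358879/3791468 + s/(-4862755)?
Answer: 9469423113341/18436979974340 ≈ 0.51361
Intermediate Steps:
s = 3092928
4358879/3791468 + s/(-4862755) = 4358879/3791468 + 3092928/(-4862755) = 4358879*(1/3791468) + 3092928*(-1/4862755) = 4358879/3791468 - 3092928/4862755 = 9469423113341/18436979974340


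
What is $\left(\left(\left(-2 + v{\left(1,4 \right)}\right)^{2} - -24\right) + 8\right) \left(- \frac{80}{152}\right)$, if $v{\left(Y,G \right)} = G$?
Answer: $- \frac{360}{19} \approx -18.947$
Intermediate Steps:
$\left(\left(\left(-2 + v{\left(1,4 \right)}\right)^{2} - -24\right) + 8\right) \left(- \frac{80}{152}\right) = \left(\left(\left(-2 + 4\right)^{2} - -24\right) + 8\right) \left(- \frac{80}{152}\right) = \left(\left(2^{2} + 24\right) + 8\right) \left(\left(-80\right) \frac{1}{152}\right) = \left(\left(4 + 24\right) + 8\right) \left(- \frac{10}{19}\right) = \left(28 + 8\right) \left(- \frac{10}{19}\right) = 36 \left(- \frac{10}{19}\right) = - \frac{360}{19}$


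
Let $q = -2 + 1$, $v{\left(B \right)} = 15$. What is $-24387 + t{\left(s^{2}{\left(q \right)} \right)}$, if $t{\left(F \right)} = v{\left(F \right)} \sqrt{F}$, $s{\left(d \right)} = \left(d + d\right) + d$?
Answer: $-24342$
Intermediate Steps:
$q = -1$
$s{\left(d \right)} = 3 d$ ($s{\left(d \right)} = 2 d + d = 3 d$)
$t{\left(F \right)} = 15 \sqrt{F}$
$-24387 + t{\left(s^{2}{\left(q \right)} \right)} = -24387 + 15 \sqrt{\left(3 \left(-1\right)\right)^{2}} = -24387 + 15 \sqrt{\left(-3\right)^{2}} = -24387 + 15 \sqrt{9} = -24387 + 15 \cdot 3 = -24387 + 45 = -24342$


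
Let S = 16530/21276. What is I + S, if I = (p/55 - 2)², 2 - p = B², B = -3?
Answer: 56875069/10726650 ≈ 5.3022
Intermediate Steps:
p = -7 (p = 2 - 1*(-3)² = 2 - 1*9 = 2 - 9 = -7)
S = 2755/3546 (S = 16530*(1/21276) = 2755/3546 ≈ 0.77693)
I = 13689/3025 (I = (-7/55 - 2)² = (-117/55)² = 13689/3025 ≈ 4.5253)
I + S = 13689/3025 + 2755/3546 = 56875069/10726650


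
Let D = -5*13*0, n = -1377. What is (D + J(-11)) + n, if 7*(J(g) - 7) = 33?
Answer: -9557/7 ≈ -1365.3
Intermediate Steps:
J(g) = 82/7 (J(g) = 7 + (⅐)*33 = 7 + 33/7 = 82/7)
D = 0 (D = -65*0 = 0)
(D + J(-11)) + n = (0 + 82/7) - 1377 = 82/7 - 1377 = -9557/7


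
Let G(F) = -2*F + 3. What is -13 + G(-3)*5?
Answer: 32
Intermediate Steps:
G(F) = 3 - 2*F
-13 + G(-3)*5 = -13 + (3 - 2*(-3))*5 = -13 + (3 + 6)*5 = -13 + 9*5 = -13 + 45 = 32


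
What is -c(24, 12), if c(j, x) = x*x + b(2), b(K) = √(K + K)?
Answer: -146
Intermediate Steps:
b(K) = √2*√K (b(K) = √(2*K) = √2*√K)
c(j, x) = 2 + x² (c(j, x) = x*x + √2*√2 = x² + 2 = 2 + x²)
-c(24, 12) = -(2 + 12²) = -(2 + 144) = -1*146 = -146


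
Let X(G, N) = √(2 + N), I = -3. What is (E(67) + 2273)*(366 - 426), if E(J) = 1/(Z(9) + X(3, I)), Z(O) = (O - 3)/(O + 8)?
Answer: -8865924/65 + 3468*I/65 ≈ -1.364e+5 + 53.354*I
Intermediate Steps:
Z(O) = (-3 + O)/(8 + O)
E(J) = 289*(6/17 - I)/325 (E(J) = 1/((-3 + 9)/(8 + 9) + √(2 - 3)) = 1/(6/17 + √(-1)) = 1/((1/17)*6 + I) = 1/(6/17 + I) = 289*(6/17 - I)/325)
(E(67) + 2273)*(366 - 426) = ((102/325 - 289*I/325) + 2273)*(366 - 426) = (738827/325 - 289*I/325)*(-60) = -8865924/65 + 3468*I/65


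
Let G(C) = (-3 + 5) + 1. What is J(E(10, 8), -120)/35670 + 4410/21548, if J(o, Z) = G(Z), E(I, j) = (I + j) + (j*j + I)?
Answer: 6557056/32025715 ≈ 0.20474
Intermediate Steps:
E(I, j) = j + j² + 2*I (E(I, j) = (I + j) + (j² + I) = (I + j) + (I + j²) = j + j² + 2*I)
G(C) = 3 (G(C) = 2 + 1 = 3)
J(o, Z) = 3
J(E(10, 8), -120)/35670 + 4410/21548 = 3/35670 + 4410/21548 = 3*(1/35670) + 4410*(1/21548) = 1/11890 + 2205/10774 = 6557056/32025715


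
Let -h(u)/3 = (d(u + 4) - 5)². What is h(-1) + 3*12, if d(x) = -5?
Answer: -264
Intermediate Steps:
h(u) = -300 (h(u) = -3*(-5 - 5)² = -3*(-10)² = -3*100 = -300)
h(-1) + 3*12 = -300 + 3*12 = -300 + 36 = -264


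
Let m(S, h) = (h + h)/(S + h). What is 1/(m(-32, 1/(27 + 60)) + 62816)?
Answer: 2783/174816926 ≈ 1.5920e-5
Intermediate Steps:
m(S, h) = 2*h/(S + h) (m(S, h) = (2*h)/(S + h) = 2*h/(S + h))
1/(m(-32, 1/(27 + 60)) + 62816) = 1/(2/((27 + 60)*(-32 + 1/(27 + 60))) + 62816) = 1/(2/(87*(-32 + 1/87)) + 62816) = 1/(2*(1/87)/(-32 + 1/87) + 62816) = 1/(2*(1/87)/(-2783/87) + 62816) = 1/(2*(1/87)*(-87/2783) + 62816) = 1/(-2/2783 + 62816) = 1/(174816926/2783) = 2783/174816926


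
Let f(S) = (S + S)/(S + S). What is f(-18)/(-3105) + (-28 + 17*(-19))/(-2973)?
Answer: 362294/3077055 ≈ 0.11774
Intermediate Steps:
f(S) = 1 (f(S) = (2*S)/((2*S)) = (2*S)*(1/(2*S)) = 1)
f(-18)/(-3105) + (-28 + 17*(-19))/(-2973) = 1/(-3105) + (-28 + 17*(-19))/(-2973) = 1*(-1/3105) + (-28 - 323)*(-1/2973) = -1/3105 - 351*(-1/2973) = -1/3105 + 117/991 = 362294/3077055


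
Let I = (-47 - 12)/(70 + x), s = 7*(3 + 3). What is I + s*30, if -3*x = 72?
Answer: 57901/46 ≈ 1258.7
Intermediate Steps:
x = -24 (x = -⅓*72 = -24)
s = 42 (s = 7*6 = 42)
I = -59/46 (I = (-47 - 12)/(70 - 24) = -59/46 ≈ -1.2826)
I + s*30 = -59/46 + 42*30 = -59/46 + 1260 = 57901/46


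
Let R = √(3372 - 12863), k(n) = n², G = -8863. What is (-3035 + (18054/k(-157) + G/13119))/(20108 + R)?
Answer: -19734197603512568/130751892695156805 + 981410264746*I*√9491/130751892695156805 ≈ -0.15093 + 0.00073124*I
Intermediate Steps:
R = I*√9491 (R = √(-9491) = I*√9491 ≈ 97.422*I)
(-3035 + (18054/k(-157) + G/13119))/(20108 + R) = (-3035 + (18054/((-157)²) - 8863/13119))/(20108 + I*√9491) = (-3035 + (18054/24649 - 8863*1/13119))/(20108 + I*√9491) = (-3035 + (18054*(1/24649) - 8863/13119))/(20108 + I*√9491) = (-3035 + (18054/24649 - 8863/13119))/(20108 + I*√9491) = (-3035 + 18386339/323370231)/(20108 + I*√9491) = -981410264746/(323370231*(20108 + I*√9491))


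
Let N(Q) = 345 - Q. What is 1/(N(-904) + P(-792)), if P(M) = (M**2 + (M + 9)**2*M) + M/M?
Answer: -1/484937974 ≈ -2.0621e-9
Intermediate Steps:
P(M) = 1 + M**2 + M*(9 + M)**2 (P(M) = (M**2 + (9 + M)**2*M) + 1 = (M**2 + M*(9 + M)**2) + 1 = 1 + M**2 + M*(9 + M)**2)
1/(N(-904) + P(-792)) = 1/((345 - 1*(-904)) + (1 + (-792)**2 - 792*(9 - 792)**2)) = 1/((345 + 904) + (1 + 627264 - 792*(-783)**2)) = 1/(1249 + (1 + 627264 - 792*613089)) = 1/(1249 + (1 + 627264 - 485566488)) = 1/(1249 - 484939223) = 1/(-484937974) = -1/484937974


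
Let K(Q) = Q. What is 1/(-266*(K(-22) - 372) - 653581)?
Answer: -1/548777 ≈ -1.8222e-6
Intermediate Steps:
1/(-266*(K(-22) - 372) - 653581) = 1/(-266*(-22 - 372) - 653581) = 1/(-266*(-394) - 653581) = 1/(104804 - 653581) = 1/(-548777) = -1/548777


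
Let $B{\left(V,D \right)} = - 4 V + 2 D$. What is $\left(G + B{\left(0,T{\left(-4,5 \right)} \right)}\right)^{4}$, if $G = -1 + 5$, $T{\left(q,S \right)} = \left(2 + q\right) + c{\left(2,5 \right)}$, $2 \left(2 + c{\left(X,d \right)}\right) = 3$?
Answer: $1$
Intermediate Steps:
$c{\left(X,d \right)} = - \frac{1}{2}$ ($c{\left(X,d \right)} = -2 + \frac{1}{2} \cdot 3 = -2 + \frac{3}{2} = - \frac{1}{2}$)
$T{\left(q,S \right)} = \frac{3}{2} + q$ ($T{\left(q,S \right)} = \left(2 + q\right) - \frac{1}{2} = \frac{3}{2} + q$)
$G = 4$
$\left(G + B{\left(0,T{\left(-4,5 \right)} \right)}\right)^{4} = \left(4 + \left(\left(-4\right) 0 + 2 \left(\frac{3}{2} - 4\right)\right)\right)^{4} = \left(4 + \left(0 + 2 \left(- \frac{5}{2}\right)\right)\right)^{4} = \left(4 + \left(0 - 5\right)\right)^{4} = \left(4 - 5\right)^{4} = \left(-1\right)^{4} = 1$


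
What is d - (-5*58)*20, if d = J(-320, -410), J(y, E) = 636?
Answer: 6436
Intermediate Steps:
d = 636
d - (-5*58)*20 = 636 - (-5*58)*20 = 636 - (-290)*20 = 636 - 1*(-5800) = 636 + 5800 = 6436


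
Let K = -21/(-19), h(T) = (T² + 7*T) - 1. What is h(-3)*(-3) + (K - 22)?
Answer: 344/19 ≈ 18.105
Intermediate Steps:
h(T) = -1 + T² + 7*T
K = 21/19 (K = -21*(-1/19) = 21/19 ≈ 1.1053)
h(-3)*(-3) + (K - 22) = (-1 + (-3)² + 7*(-3))*(-3) + (21/19 - 22) = (-1 + 9 - 21)*(-3) - 397/19 = -13*(-3) - 397/19 = 39 - 397/19 = 344/19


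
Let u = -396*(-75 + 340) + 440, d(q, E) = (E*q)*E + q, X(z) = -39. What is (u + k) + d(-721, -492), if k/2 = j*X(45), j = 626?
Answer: -174682193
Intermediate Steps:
d(q, E) = q + q*E² (d(q, E) = q*E² + q = q + q*E²)
k = -48828 (k = 2*(626*(-39)) = 2*(-24414) = -48828)
u = -104500 (u = -396*265 + 440 = -104940 + 440 = -104500)
(u + k) + d(-721, -492) = (-104500 - 48828) - 721*(1 + (-492)²) = -153328 - 721*(1 + 242064) = -153328 - 721*242065 = -153328 - 174528865 = -174682193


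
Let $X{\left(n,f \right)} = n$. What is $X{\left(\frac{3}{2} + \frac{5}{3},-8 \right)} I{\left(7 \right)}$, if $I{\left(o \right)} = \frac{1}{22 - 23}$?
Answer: $- \frac{19}{6} \approx -3.1667$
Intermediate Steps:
$I{\left(o \right)} = -1$ ($I{\left(o \right)} = \frac{1}{-1} = -1$)
$X{\left(\frac{3}{2} + \frac{5}{3},-8 \right)} I{\left(7 \right)} = \left(\frac{3}{2} + \frac{5}{3}\right) \left(-1\right) = \frac{19}{6} \left(-1\right) = - \frac{19}{6}$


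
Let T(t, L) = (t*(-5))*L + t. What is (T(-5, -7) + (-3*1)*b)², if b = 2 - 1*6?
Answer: 28224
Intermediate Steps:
b = -4 (b = 2 - 6 = -4)
T(t, L) = t - 5*L*t (T(t, L) = (-5*t)*L + t = -5*L*t + t = t - 5*L*t)
(T(-5, -7) + (-3*1)*b)² = (-5*(1 - 5*(-7)) - 3*1*(-4))² = (-5*(1 + 35) - 3*(-4))² = (-5*36 + 12)² = (-180 + 12)² = (-168)² = 28224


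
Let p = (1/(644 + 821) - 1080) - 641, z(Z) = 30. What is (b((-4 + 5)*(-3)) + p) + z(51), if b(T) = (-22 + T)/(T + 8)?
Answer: -2484639/1465 ≈ -1696.0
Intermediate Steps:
b(T) = (-22 + T)/(8 + T)
p = -2521264/1465 (p = (1/1465 - 1080) - 641 = -1582199/1465 - 641 = -2521264/1465 ≈ -1721.0)
(b((-4 + 5)*(-3)) + p) + z(51) = ((-22 + (-4 + 5)*(-3))/(8 + (-4 + 5)*(-3)) - 2521264/1465) + 30 = ((-22 + 1*(-3))/(8 + 1*(-3)) - 2521264/1465) + 30 = ((-22 - 3)/(8 - 3) - 2521264/1465) + 30 = (-25/5 - 2521264/1465) + 30 = ((1/5)*(-25) - 2521264/1465) + 30 = (-5 - 2521264/1465) + 30 = -2528589/1465 + 30 = -2484639/1465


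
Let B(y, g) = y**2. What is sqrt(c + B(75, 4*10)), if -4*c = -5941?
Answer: sqrt(28441)/2 ≈ 84.322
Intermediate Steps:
c = 5941/4 (c = -1/4*(-5941) = 5941/4 ≈ 1485.3)
sqrt(c + B(75, 4*10)) = sqrt(5941/4 + 75**2) = sqrt(5941/4 + 5625) = sqrt(28441/4) = sqrt(28441)/2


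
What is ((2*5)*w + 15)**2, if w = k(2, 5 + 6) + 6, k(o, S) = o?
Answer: 9025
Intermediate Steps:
w = 8 (w = 2 + 6 = 8)
((2*5)*w + 15)**2 = ((2*5)*8 + 15)**2 = (10*8 + 15)**2 = (80 + 15)**2 = 95**2 = 9025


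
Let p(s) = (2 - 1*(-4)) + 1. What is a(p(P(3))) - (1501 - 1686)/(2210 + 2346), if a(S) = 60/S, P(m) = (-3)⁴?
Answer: 274655/31892 ≈ 8.6120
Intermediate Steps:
P(m) = 81
p(s) = 7 (p(s) = (2 + 4) + 1 = 6 + 1 = 7)
a(p(P(3))) - (1501 - 1686)/(2210 + 2346) = 60/7 - (1501 - 1686)/(2210 + 2346) = 60*(⅐) - (-185)/4556 = 60/7 - (-185)/4556 = 60/7 - 1*(-185/4556) = 60/7 + 185/4556 = 274655/31892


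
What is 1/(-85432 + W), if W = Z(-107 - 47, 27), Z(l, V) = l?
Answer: -1/85586 ≈ -1.1684e-5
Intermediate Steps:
W = -154 (W = -107 - 47 = -154)
1/(-85432 + W) = 1/(-85432 - 154) = 1/(-85586) = -1/85586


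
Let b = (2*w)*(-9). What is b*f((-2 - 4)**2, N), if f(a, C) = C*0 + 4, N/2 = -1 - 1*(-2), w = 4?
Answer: -288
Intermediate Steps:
b = -72 (b = (2*4)*(-9) = 8*(-9) = -72)
N = 2 (N = 2*(-1 - 1*(-2)) = 2*(-1 + 2) = 2*1 = 2)
f(a, C) = 4 (f(a, C) = 0 + 4 = 4)
b*f((-2 - 4)**2, N) = -72*4 = -288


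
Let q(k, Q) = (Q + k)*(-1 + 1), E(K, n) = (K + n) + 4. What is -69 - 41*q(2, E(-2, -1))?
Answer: -69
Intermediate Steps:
E(K, n) = 4 + K + n
q(k, Q) = 0 (q(k, Q) = (Q + k)*0 = 0)
-69 - 41*q(2, E(-2, -1)) = -69 - 41*0 = -69 + 0 = -69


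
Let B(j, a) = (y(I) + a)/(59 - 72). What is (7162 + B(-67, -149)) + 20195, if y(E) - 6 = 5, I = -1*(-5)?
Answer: 355779/13 ≈ 27368.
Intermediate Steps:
I = 5
y(E) = 11 (y(E) = 6 + 5 = 11)
B(j, a) = -11/13 - a/13 (B(j, a) = (11 + a)/(59 - 72) = (11 + a)/(-13) = (11 + a)*(-1/13) = -11/13 - a/13)
(7162 + B(-67, -149)) + 20195 = (7162 + (-11/13 - 1/13*(-149))) + 20195 = (7162 + (-11/13 + 149/13)) + 20195 = (7162 + 138/13) + 20195 = 93244/13 + 20195 = 355779/13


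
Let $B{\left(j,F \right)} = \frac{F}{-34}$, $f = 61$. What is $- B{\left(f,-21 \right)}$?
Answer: $- \frac{21}{34} \approx -0.61765$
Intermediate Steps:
$B{\left(j,F \right)} = - \frac{F}{34}$ ($B{\left(j,F \right)} = F \left(- \frac{1}{34}\right) = - \frac{F}{34}$)
$- B{\left(f,-21 \right)} = - \frac{\left(-1\right) \left(-21\right)}{34} = \left(-1\right) \frac{21}{34} = - \frac{21}{34}$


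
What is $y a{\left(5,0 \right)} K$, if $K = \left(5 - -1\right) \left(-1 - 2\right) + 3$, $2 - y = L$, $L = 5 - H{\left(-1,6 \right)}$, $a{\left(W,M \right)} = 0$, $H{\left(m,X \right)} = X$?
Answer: $0$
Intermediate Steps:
$L = -1$ ($L = 5 - 6 = -1$)
$y = 3$ ($y = 2 - -1 = 2 + 1 = 3$)
$K = -15$ ($K = \left(5 + 1\right) \left(-1 - 2\right) + 3 = 6 \left(-3\right) + 3 = -18 + 3 = -15$)
$y a{\left(5,0 \right)} K = 3 \cdot 0 \left(-15\right) = 0 \left(-15\right) = 0$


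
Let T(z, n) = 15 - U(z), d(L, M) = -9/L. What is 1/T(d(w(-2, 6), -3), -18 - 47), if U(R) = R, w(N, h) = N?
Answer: 2/21 ≈ 0.095238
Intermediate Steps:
T(z, n) = 15 - z
1/T(d(w(-2, 6), -3), -18 - 47) = 1/(15 - (-9)/(-2)) = 1/(15 - (-9)*(-1)/2) = 1/(15 - 1*9/2) = 1/(15 - 9/2) = 1/(21/2) = 2/21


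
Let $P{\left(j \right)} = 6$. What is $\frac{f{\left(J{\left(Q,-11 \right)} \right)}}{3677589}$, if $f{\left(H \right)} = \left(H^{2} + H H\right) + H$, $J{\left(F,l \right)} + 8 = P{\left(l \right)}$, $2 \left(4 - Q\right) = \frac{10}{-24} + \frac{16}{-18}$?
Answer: $\frac{2}{1225863} \approx 1.6315 \cdot 10^{-6}$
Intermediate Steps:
$Q = \frac{335}{72}$ ($Q = 4 - \frac{\frac{10}{-24} + \frac{16}{-18}}{2} = 4 - \frac{10 \left(- \frac{1}{24}\right) + 16 \left(- \frac{1}{18}\right)}{2} = 4 - \frac{- \frac{5}{12} - \frac{8}{9}}{2} = 4 - - \frac{47}{72} = 4 + \frac{47}{72} = \frac{335}{72} \approx 4.6528$)
$J{\left(F,l \right)} = -2$ ($J{\left(F,l \right)} = -8 + 6 = -2$)
$f{\left(H \right)} = H + 2 H^{2}$ ($f{\left(H \right)} = \left(H^{2} + H^{2}\right) + H = 2 H^{2} + H = H + 2 H^{2}$)
$\frac{f{\left(J{\left(Q,-11 \right)} \right)}}{3677589} = \frac{\left(-2\right) \left(1 + 2 \left(-2\right)\right)}{3677589} = - 2 \left(1 - 4\right) \frac{1}{3677589} = \left(-2\right) \left(-3\right) \frac{1}{3677589} = 6 \cdot \frac{1}{3677589} = \frac{2}{1225863}$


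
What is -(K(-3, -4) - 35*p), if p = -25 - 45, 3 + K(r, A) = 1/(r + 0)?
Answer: -7340/3 ≈ -2446.7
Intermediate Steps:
K(r, A) = -3 + 1/r (K(r, A) = -3 + 1/(r + 0) = -3 + 1/r)
p = -70
-(K(-3, -4) - 35*p) = -((-3 + 1/(-3)) - 35*(-70)) = -((-3 - 1/3) + 2450) = -(-10/3 + 2450) = -1*7340/3 = -7340/3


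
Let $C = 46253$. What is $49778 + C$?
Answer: $96031$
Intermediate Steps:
$49778 + C = 49778 + 46253 = 96031$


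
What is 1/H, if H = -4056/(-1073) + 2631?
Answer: 1073/2827119 ≈ 0.00037954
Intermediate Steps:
H = 2827119/1073 (H = -4056*(-1/1073) + 2631 = 4056/1073 + 2631 = 2827119/1073 ≈ 2634.8)
1/H = 1/(2827119/1073) = 1073/2827119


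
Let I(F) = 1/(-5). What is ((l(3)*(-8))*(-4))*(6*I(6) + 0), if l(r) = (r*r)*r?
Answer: -5184/5 ≈ -1036.8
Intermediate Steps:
I(F) = -⅕
l(r) = r³ (l(r) = r²*r = r³)
((l(3)*(-8))*(-4))*(6*I(6) + 0) = ((3³*(-8))*(-4))*(6*(-⅕) + 0) = ((27*(-8))*(-4))*(-6/5 + 0) = -216*(-4)*(-6/5) = 864*(-6/5) = -5184/5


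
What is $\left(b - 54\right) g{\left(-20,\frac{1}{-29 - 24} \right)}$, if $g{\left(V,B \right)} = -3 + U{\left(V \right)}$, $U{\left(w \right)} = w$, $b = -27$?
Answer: $1863$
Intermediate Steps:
$g{\left(V,B \right)} = -3 + V$
$\left(b - 54\right) g{\left(-20,\frac{1}{-29 - 24} \right)} = \left(-27 - 54\right) \left(-3 - 20\right) = \left(-27 - 54\right) \left(-23\right) = \left(-81\right) \left(-23\right) = 1863$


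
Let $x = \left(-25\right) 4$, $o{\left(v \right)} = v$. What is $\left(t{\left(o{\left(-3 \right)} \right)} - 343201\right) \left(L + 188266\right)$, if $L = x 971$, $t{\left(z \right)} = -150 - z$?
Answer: $-31301663768$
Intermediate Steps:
$x = -100$
$L = -97100$ ($L = \left(-100\right) 971 = -97100$)
$\left(t{\left(o{\left(-3 \right)} \right)} - 343201\right) \left(L + 188266\right) = \left(\left(-150 - -3\right) - 343201\right) \left(-97100 + 188266\right) = \left(\left(-150 + 3\right) - 343201\right) 91166 = \left(-147 - 343201\right) 91166 = \left(-343348\right) 91166 = -31301663768$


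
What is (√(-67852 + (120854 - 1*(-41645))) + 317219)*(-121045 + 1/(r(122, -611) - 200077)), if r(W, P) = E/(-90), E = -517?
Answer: -691406174342281825/18006413 - 2179586261675*√94647/18006413 ≈ -3.8435e+10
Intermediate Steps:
r(W, P) = 517/90 (r(W, P) = -517/(-90) = -517*(-1/90) = 517/90)
(√(-67852 + (120854 - 1*(-41645))) + 317219)*(-121045 + 1/(r(122, -611) - 200077)) = (√(-67852 + (120854 - 1*(-41645))) + 317219)*(-121045 + 1/(517/90 - 200077)) = (√(-67852 + (120854 + 41645)) + 317219)*(-121045 + 1/(-18006413/90)) = (√(-67852 + 162499) + 317219)*(-121045 - 90/18006413) = (√94647 + 317219)*(-2179586261675/18006413) = (317219 + √94647)*(-2179586261675/18006413) = -691406174342281825/18006413 - 2179586261675*√94647/18006413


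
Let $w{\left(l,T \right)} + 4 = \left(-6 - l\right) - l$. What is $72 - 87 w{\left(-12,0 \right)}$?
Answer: $-1146$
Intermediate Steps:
$w{\left(l,T \right)} = -10 - 2 l$ ($w{\left(l,T \right)} = -4 - \left(6 + 2 l\right) = -10 - 2 l$)
$72 - 87 w{\left(-12,0 \right)} = 72 - 87 \left(-10 - -24\right) = 72 - 87 \left(-10 + 24\right) = 72 - 1218 = -1146$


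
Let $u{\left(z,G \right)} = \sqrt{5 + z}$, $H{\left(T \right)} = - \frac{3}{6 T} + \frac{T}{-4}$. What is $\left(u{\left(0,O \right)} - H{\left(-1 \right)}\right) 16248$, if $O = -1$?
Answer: $-12186 + 16248 \sqrt{5} \approx 24146.0$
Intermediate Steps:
$H{\left(T \right)} = - \frac{1}{2 T} - \frac{T}{4}$ ($H{\left(T \right)} = - 3 \frac{1}{6 T} + T \left(- \frac{1}{4}\right) = - \frac{1}{2 T} - \frac{T}{4}$)
$\left(u{\left(0,O \right)} - H{\left(-1 \right)}\right) 16248 = \left(\sqrt{5 + 0} - \frac{-2 - \left(-1\right)^{2}}{4 \left(-1\right)}\right) 16248 = \left(\sqrt{5} - \frac{1}{4} \left(-1\right) \left(-2 - 1\right)\right) 16248 = \left(\sqrt{5} - \frac{1}{4} \left(-1\right) \left(-3\right)\right) 16248 = \left(\sqrt{5} - \frac{3}{4}\right) 16248 = \left(- \frac{3}{4} + \sqrt{5}\right) 16248 = -12186 + 16248 \sqrt{5}$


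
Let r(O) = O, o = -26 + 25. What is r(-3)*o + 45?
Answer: 48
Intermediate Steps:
o = -1
r(-3)*o + 45 = -3*(-1) + 45 = 3 + 45 = 48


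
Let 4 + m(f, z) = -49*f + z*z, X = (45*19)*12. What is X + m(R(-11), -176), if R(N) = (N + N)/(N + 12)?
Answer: 42310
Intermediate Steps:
R(N) = 2*N/(12 + N) (R(N) = (2*N)/(12 + N) = 2*N/(12 + N))
X = 10260 (X = 855*12 = 10260)
m(f, z) = -4 + z² - 49*f (m(f, z) = -4 + (-49*f + z*z) = -4 + (-49*f + z²) = -4 + (z² - 49*f) = -4 + z² - 49*f)
X + m(R(-11), -176) = 10260 + (-4 + (-176)² - 98*(-11)/(12 - 11)) = 10260 + (-4 + 30976 - 98*(-11)/1) = 10260 + (-4 + 30976 - 98*(-11)) = 10260 + (-4 + 30976 - 49*(-22)) = 10260 + (-4 + 30976 + 1078) = 10260 + 32050 = 42310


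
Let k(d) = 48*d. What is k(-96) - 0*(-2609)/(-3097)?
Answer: -4608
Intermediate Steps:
k(-96) - 0*(-2609)/(-3097) = 48*(-96) - 0*(-2609)/(-3097) = -4608 - 0*(-1)/3097 = -4608 - 1*0 = -4608 + 0 = -4608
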